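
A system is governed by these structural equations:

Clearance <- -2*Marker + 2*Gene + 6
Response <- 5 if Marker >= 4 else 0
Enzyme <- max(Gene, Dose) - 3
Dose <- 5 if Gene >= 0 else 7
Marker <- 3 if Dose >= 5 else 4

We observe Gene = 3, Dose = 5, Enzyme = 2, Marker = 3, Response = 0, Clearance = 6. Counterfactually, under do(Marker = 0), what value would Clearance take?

12

Under do(Marker=0), the mechanism Marker <- 3 if Dose >= 5 else 4 is discarded; Marker is fixed at 0.
Clearance = -2*Marker + 2*Gene + 6  [with Marker=0, Gene=3]  = 12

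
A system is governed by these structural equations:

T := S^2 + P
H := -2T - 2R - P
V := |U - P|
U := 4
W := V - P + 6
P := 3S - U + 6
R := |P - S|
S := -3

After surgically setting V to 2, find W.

15

do(V=2) replaces the equation V := |U - P| with the constant V = 2.
P = 3S - U + 6  [with S=-3, U=4]  = -7
W = V - P + 6  [with V=2, P=-7]  = 15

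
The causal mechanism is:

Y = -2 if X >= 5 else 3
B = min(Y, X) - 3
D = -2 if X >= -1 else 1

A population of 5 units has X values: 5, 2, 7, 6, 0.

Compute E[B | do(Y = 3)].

The intervention sets Y=3 in all 5 units regardless of X. Recomputing B per unit gives 0, -1, 0, 0, -3; average -0.8.

-0.8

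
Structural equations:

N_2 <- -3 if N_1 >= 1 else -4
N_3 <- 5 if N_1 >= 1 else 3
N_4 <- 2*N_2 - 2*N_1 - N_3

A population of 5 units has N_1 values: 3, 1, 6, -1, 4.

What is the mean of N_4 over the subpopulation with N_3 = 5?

Observing N_3=5 restricts to units where N_3's equation naturally yields 5: N_1 ∈ {3, 1, 6, 4}. In that subpopulation N_4 = -17, -13, -23, -19, mean -18.

-18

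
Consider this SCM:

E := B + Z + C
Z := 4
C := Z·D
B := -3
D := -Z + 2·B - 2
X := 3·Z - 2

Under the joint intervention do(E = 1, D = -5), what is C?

-20

Under do(E = 1, D = -5), each intervened variable's structural equation is replaced by its fixed value.
C = Z·D  [with Z=4, D=-5]  = -20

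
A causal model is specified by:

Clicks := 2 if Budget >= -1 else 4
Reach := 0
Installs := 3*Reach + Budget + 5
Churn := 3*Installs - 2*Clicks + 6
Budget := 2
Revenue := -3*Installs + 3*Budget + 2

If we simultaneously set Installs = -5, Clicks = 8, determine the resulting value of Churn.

-25

The joint intervention fixes Installs = -5, Clicks = 8, removing each variable's own equation.
Churn = 3*Installs - 2*Clicks + 6  [with Installs=-5, Clicks=8]  = -25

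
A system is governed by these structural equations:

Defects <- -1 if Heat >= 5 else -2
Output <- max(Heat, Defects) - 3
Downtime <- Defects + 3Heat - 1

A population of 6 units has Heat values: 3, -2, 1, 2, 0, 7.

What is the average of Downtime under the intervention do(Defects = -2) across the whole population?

do(Defects=-2) breaks Defects's dependence on Heat. With Defects=-2 fixed, Downtime across the units is 6, -9, 0, 3, -3, 18, mean 2.5.

2.5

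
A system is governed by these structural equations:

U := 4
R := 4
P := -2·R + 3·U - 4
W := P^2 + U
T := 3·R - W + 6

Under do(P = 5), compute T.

-11

do(P=5) replaces the equation P := -2·R + 3·U - 4 with the constant P = 5.
W = P^2 + U  [with P=5, U=4]  = 29
T = 3·R - W + 6  [with R=4, W=29]  = -11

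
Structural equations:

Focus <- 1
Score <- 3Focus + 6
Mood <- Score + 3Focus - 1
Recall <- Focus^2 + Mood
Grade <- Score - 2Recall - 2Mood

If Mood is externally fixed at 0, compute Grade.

do(Mood=0) replaces the equation Mood <- Score + 3Focus - 1 with the constant Mood = 0.
Score = 3Focus + 6  [with Focus=1]  = 9
Recall = Focus^2 + Mood  [with Focus=1, Mood=0]  = 1
Grade = Score - 2Recall - 2Mood  [with Score=9, Recall=1, Mood=0]  = 7

7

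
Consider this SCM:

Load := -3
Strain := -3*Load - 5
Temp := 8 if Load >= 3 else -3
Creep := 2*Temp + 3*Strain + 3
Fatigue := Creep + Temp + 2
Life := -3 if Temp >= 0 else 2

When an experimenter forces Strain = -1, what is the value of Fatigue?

do(Strain=-1) replaces the equation Strain := -3*Load - 5 with the constant Strain = -1.
Temp = 8 if Load >= 3 else -3  [with Load=-3]  = -3
Creep = 2*Temp + 3*Strain + 3  [with Temp=-3, Strain=-1]  = -6
Fatigue = Creep + Temp + 2  [with Creep=-6, Temp=-3]  = -7

-7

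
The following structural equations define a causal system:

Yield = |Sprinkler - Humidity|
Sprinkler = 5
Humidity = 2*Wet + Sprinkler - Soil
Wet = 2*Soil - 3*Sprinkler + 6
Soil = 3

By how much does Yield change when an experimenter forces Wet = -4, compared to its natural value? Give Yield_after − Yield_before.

do(Wet=-4) replaces the equation Wet = 2*Soil - 3*Sprinkler + 6 with the constant Wet = -4.
Humidity = 2*Wet + Sprinkler - Soil  [with Wet=-4, Sprinkler=5, Soil=3]  = -6
Yield = |Sprinkler - Humidity|  [with Sprinkler=5, Humidity=-6]  = 11
Without intervention: Wet = 2*Soil - 3*Sprinkler + 6  [with Soil=3, Sprinkler=5]  = -3; Humidity = 2*Wet + Sprinkler - Soil  [with Wet=-3, Sprinkler=5, Soil=3]  = -4; Yield = |Sprinkler - Humidity|  [with Sprinkler=5, Humidity=-4]  = 9.
Change = 11 − 9 = 2.

2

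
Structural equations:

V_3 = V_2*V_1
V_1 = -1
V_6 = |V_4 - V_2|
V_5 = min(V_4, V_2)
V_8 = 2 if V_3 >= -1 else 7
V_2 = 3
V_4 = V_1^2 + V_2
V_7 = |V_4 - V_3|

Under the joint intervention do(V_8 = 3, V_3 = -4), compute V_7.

Under do(V_8 = 3, V_3 = -4), each intervened variable's structural equation is replaced by its fixed value.
V_4 = V_1^2 + V_2  [with V_1=-1, V_2=3]  = 4
V_7 = |V_4 - V_3|  [with V_4=4, V_3=-4]  = 8

8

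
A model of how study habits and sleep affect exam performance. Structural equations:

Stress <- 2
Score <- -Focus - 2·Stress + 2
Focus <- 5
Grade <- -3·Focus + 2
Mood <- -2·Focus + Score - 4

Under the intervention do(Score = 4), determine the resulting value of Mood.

The intervention breaks the incoming arrows to Score: Score <- -Focus - 2·Stress + 2 no longer applies, and Score = 4.
Mood = -2·Focus + Score - 4  [with Focus=5, Score=4]  = -10

-10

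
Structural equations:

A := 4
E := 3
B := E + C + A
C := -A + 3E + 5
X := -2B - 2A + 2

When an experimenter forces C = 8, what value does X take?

-36

do(C=8) replaces the equation C := -A + 3E + 5 with the constant C = 8.
B = E + C + A  [with E=3, C=8, A=4]  = 15
X = -2B - 2A + 2  [with B=15, A=4]  = -36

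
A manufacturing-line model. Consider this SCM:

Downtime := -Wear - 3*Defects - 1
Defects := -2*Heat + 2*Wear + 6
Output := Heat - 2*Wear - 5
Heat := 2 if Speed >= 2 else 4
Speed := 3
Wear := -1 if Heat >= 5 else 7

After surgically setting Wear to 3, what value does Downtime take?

-28

The intervention breaks the incoming arrows to Wear: Wear := -1 if Heat >= 5 else 7 no longer applies, and Wear = 3.
Heat = 2 if Speed >= 2 else 4  [with Speed=3]  = 2
Defects = -2*Heat + 2*Wear + 6  [with Heat=2, Wear=3]  = 8
Downtime = -Wear - 3*Defects - 1  [with Wear=3, Defects=8]  = -28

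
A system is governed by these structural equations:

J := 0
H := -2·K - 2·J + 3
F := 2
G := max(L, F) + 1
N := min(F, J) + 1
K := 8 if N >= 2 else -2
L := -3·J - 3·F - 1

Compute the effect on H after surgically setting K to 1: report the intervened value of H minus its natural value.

Intervening sets K = 1 and removes its equation (K := 8 if N >= 2 else -2).
H = -2·K - 2·J + 3  [with K=1, J=0]  = 1
Without intervention: N = min(F, J) + 1  [with F=2, J=0]  = 1; K = 8 if N >= 2 else -2  [with N=1]  = -2; H = -2·K - 2·J + 3  [with K=-2, J=0]  = 7.
Change = 1 − 7 = -6.

-6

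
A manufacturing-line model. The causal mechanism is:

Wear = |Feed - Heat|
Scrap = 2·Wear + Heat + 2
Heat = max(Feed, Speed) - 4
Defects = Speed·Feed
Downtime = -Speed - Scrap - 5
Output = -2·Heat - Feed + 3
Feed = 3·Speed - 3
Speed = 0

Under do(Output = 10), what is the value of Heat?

-4

Intervening sets Output = 10 and removes its equation (Output = -2·Heat - Feed + 3).
Heat is not downstream of the intervention, so its value is determined by the original equations.
Feed = 3·Speed - 3  [with Speed=0]  = -3
Heat = max(Feed, Speed) - 4  [with Feed=-3, Speed=0]  = -4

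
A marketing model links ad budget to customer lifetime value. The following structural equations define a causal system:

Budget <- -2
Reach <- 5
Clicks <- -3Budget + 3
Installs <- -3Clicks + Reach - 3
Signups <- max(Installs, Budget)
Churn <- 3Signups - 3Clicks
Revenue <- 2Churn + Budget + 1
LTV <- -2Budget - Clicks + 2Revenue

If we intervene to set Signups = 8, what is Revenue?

Under do(Signups=8), the mechanism Signups <- max(Installs, Budget) is discarded; Signups is fixed at 8.
Clicks = -3Budget + 3  [with Budget=-2]  = 9
Churn = 3Signups - 3Clicks  [with Signups=8, Clicks=9]  = -3
Revenue = 2Churn + Budget + 1  [with Churn=-3, Budget=-2]  = -7

-7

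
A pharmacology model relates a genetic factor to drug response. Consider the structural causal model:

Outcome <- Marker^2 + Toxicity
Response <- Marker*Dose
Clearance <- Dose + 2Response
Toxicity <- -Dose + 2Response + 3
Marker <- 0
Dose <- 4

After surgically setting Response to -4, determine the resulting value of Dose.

Under do(Response=-4), the mechanism Response <- Marker*Dose is discarded; Response is fixed at -4.
Dose is not downstream of the intervention, so its value is determined by the original equations.

4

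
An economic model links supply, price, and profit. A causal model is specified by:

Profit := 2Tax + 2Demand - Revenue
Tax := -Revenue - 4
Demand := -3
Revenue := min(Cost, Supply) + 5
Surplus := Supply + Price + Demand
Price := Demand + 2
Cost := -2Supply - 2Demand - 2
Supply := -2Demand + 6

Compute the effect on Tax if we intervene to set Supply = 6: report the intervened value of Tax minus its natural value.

The intervention breaks the incoming arrows to Supply: Supply := -2Demand + 6 no longer applies, and Supply = 6.
Cost = -2Supply - 2Demand - 2  [with Supply=6, Demand=-3]  = -8
Revenue = min(Cost, Supply) + 5  [with Cost=-8, Supply=6]  = -3
Tax = -Revenue - 4  [with Revenue=-3]  = -1
Without intervention: Supply = -2Demand + 6  [with Demand=-3]  = 12; Cost = -2Supply - 2Demand - 2  [with Supply=12, Demand=-3]  = -20; Revenue = min(Cost, Supply) + 5  [with Cost=-20, Supply=12]  = -15; Tax = -Revenue - 4  [with Revenue=-15]  = 11.
Change = -1 − 11 = -12.

-12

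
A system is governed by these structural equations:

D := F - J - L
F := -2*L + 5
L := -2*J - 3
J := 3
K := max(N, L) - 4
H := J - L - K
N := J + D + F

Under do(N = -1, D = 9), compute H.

Setting N = -1, D = 9 by intervention discards those variables' equations.
L = -2*J - 3  [with J=3]  = -9
K = max(N, L) - 4  [with N=-1, L=-9]  = -5
H = J - L - K  [with J=3, L=-9, K=-5]  = 17

17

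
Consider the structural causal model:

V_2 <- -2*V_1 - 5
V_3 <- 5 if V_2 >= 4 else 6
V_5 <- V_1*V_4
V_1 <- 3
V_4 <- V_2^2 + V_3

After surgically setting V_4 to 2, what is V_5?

6

Intervening sets V_4 = 2 and removes its equation (V_4 <- V_2^2 + V_3).
V_5 = V_1*V_4  [with V_1=3, V_4=2]  = 6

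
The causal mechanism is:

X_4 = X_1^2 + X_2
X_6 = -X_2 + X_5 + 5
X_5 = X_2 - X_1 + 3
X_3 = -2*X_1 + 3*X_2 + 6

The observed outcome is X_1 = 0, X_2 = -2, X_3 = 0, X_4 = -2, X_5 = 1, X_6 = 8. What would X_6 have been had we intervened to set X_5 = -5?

2

The intervention breaks the incoming arrows to X_5: X_5 = X_2 - X_1 + 3 no longer applies, and X_5 = -5.
X_6 = -X_2 + X_5 + 5  [with X_2=-2, X_5=-5]  = 2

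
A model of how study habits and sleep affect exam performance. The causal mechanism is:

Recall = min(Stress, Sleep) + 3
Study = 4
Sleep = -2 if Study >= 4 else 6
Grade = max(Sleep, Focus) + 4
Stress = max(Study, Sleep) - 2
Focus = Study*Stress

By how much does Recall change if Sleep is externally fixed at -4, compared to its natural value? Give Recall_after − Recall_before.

-2

do(Sleep=-4) replaces the equation Sleep = -2 if Study >= 4 else 6 with the constant Sleep = -4.
Stress = max(Study, Sleep) - 2  [with Study=4, Sleep=-4]  = 2
Recall = min(Stress, Sleep) + 3  [with Stress=2, Sleep=-4]  = -1
Without intervention: Sleep = -2 if Study >= 4 else 6  [with Study=4]  = -2; Stress = max(Study, Sleep) - 2  [with Study=4, Sleep=-2]  = 2; Recall = min(Stress, Sleep) + 3  [with Stress=2, Sleep=-2]  = 1.
Change = -1 − 1 = -2.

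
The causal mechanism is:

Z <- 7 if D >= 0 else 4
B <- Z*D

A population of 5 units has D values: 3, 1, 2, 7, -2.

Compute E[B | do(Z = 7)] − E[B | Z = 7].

-7.35

Under do(Z=7), Z's equation is replaced by Z=7 for every unit. Per-unit B: 21, 7, 14, 49, -14. Mean = 15.4.
Observing Z=7 restricts to units where Z's equation naturally yields 7: D ∈ {3, 1, 2, 7}. In that subpopulation B = 21, 7, 14, 49, mean 22.75.
Difference = 15.4 − 22.75 = -7.35.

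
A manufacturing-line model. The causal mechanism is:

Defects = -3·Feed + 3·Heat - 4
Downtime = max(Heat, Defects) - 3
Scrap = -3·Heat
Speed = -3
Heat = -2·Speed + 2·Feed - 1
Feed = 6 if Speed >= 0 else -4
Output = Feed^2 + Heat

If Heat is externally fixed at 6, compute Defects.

The intervention breaks the incoming arrows to Heat: Heat = -2·Speed + 2·Feed - 1 no longer applies, and Heat = 6.
Feed = 6 if Speed >= 0 else -4  [with Speed=-3]  = -4
Defects = -3·Feed + 3·Heat - 4  [with Feed=-4, Heat=6]  = 26

26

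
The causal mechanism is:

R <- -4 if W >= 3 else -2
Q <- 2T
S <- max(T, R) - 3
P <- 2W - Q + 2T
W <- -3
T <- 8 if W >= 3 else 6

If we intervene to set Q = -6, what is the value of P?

12

Intervening sets Q = -6 and removes its equation (Q <- 2T).
T = 8 if W >= 3 else 6  [with W=-3]  = 6
P = 2W - Q + 2T  [with W=-3, Q=-6, T=6]  = 12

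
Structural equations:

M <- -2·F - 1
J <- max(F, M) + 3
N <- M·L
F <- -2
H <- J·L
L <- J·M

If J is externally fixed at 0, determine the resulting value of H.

0

The intervention breaks the incoming arrows to J: J <- max(F, M) + 3 no longer applies, and J = 0.
M = -2·F - 1  [with F=-2]  = 3
L = J·M  [with J=0, M=3]  = 0
H = J·L  [with J=0, L=0]  = 0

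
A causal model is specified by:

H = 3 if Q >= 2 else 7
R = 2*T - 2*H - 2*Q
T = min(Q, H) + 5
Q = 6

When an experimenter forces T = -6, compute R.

The intervention breaks the incoming arrows to T: T = min(Q, H) + 5 no longer applies, and T = -6.
H = 3 if Q >= 2 else 7  [with Q=6]  = 3
R = 2*T - 2*H - 2*Q  [with T=-6, H=3, Q=6]  = -30

-30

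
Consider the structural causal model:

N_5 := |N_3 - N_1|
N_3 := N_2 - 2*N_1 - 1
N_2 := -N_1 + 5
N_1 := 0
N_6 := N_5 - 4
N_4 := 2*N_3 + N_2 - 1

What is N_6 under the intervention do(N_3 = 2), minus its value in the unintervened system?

The intervention breaks the incoming arrows to N_3: N_3 := N_2 - 2*N_1 - 1 no longer applies, and N_3 = 2.
N_5 = |N_3 - N_1|  [with N_3=2, N_1=0]  = 2
N_6 = N_5 - 4  [with N_5=2]  = -2
Without intervention: N_2 = -N_1 + 5  [with N_1=0]  = 5; N_3 = N_2 - 2*N_1 - 1  [with N_2=5, N_1=0]  = 4; N_5 = |N_3 - N_1|  [with N_3=4, N_1=0]  = 4; N_6 = N_5 - 4  [with N_5=4]  = 0.
Change = -2 − 0 = -2.

-2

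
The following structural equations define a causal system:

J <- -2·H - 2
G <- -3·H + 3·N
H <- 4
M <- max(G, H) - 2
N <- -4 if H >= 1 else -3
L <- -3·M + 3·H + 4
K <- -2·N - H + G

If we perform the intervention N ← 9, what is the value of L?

Under do(N=9), the mechanism N <- -4 if H >= 1 else -3 is discarded; N is fixed at 9.
G = -3·H + 3·N  [with H=4, N=9]  = 15
M = max(G, H) - 2  [with G=15, H=4]  = 13
L = -3·M + 3·H + 4  [with M=13, H=4]  = -23

-23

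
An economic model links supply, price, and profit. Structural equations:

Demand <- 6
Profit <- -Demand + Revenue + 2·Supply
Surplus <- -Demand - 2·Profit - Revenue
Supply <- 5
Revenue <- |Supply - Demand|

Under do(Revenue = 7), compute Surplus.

-35

do(Revenue=7) replaces the equation Revenue <- |Supply - Demand| with the constant Revenue = 7.
Profit = -Demand + Revenue + 2·Supply  [with Demand=6, Revenue=7, Supply=5]  = 11
Surplus = -Demand - 2·Profit - Revenue  [with Demand=6, Profit=11, Revenue=7]  = -35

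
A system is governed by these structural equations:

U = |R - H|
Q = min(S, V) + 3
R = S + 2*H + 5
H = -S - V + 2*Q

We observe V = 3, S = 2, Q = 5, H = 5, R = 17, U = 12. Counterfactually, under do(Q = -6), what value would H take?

-17

The intervention breaks the incoming arrows to Q: Q = min(S, V) + 3 no longer applies, and Q = -6.
H = -S - V + 2*Q  [with S=2, V=3, Q=-6]  = -17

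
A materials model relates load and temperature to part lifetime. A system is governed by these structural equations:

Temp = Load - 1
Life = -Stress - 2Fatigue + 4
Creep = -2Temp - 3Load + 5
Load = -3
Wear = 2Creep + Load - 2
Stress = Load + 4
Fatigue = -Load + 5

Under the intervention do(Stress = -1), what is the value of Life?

-11

Under do(Stress=-1), the mechanism Stress = Load + 4 is discarded; Stress is fixed at -1.
Fatigue = -Load + 5  [with Load=-3]  = 8
Life = -Stress - 2Fatigue + 4  [with Stress=-1, Fatigue=8]  = -11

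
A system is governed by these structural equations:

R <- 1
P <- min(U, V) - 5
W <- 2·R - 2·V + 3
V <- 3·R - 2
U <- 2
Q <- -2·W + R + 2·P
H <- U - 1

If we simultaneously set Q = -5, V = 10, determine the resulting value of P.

Setting Q = -5, V = 10 by intervention discards those variables' equations.
P = min(U, V) - 5  [with U=2, V=10]  = -3

-3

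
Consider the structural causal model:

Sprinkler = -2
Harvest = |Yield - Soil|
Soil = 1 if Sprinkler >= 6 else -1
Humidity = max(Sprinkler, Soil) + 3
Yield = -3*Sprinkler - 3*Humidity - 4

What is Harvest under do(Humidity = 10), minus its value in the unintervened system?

24

do(Humidity=10) replaces the equation Humidity = max(Sprinkler, Soil) + 3 with the constant Humidity = 10.
Soil = 1 if Sprinkler >= 6 else -1  [with Sprinkler=-2]  = -1
Yield = -3*Sprinkler - 3*Humidity - 4  [with Sprinkler=-2, Humidity=10]  = -28
Harvest = |Yield - Soil|  [with Yield=-28, Soil=-1]  = 27
Without intervention: Soil = 1 if Sprinkler >= 6 else -1  [with Sprinkler=-2]  = -1; Humidity = max(Sprinkler, Soil) + 3  [with Sprinkler=-2, Soil=-1]  = 2; Yield = -3*Sprinkler - 3*Humidity - 4  [with Sprinkler=-2, Humidity=2]  = -4; Harvest = |Yield - Soil|  [with Yield=-4, Soil=-1]  = 3.
Change = 27 − 3 = 24.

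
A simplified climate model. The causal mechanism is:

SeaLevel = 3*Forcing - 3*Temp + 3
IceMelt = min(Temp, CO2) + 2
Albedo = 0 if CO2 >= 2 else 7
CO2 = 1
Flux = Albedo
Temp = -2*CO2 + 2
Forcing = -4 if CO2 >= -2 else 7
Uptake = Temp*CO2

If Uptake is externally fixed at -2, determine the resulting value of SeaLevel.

The intervention breaks the incoming arrows to Uptake: Uptake = Temp*CO2 no longer applies, and Uptake = -2.
SeaLevel is not downstream of the intervention, so its value is determined by the original equations.
Forcing = -4 if CO2 >= -2 else 7  [with CO2=1]  = -4
Temp = -2*CO2 + 2  [with CO2=1]  = 0
SeaLevel = 3*Forcing - 3*Temp + 3  [with Forcing=-4, Temp=0]  = -9

-9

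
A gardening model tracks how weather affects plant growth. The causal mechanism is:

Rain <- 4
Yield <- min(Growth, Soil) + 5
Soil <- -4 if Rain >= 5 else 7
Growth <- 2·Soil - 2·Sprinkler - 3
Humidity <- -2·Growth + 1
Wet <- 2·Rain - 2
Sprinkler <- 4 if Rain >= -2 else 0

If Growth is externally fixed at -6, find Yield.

-1

Under do(Growth=-6), the mechanism Growth <- 2·Soil - 2·Sprinkler - 3 is discarded; Growth is fixed at -6.
Soil = -4 if Rain >= 5 else 7  [with Rain=4]  = 7
Yield = min(Growth, Soil) + 5  [with Growth=-6, Soil=7]  = -1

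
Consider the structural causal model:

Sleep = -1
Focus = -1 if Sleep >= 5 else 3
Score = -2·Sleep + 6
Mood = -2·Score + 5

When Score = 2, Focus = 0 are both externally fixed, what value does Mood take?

The joint intervention fixes Score = 2, Focus = 0, removing each variable's own equation.
Mood = -2·Score + 5  [with Score=2]  = 1

1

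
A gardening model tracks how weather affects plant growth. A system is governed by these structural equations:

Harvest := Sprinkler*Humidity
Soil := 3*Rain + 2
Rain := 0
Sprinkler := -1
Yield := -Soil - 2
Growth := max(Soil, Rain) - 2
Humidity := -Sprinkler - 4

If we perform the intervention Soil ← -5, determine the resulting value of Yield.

3

The intervention breaks the incoming arrows to Soil: Soil := 3*Rain + 2 no longer applies, and Soil = -5.
Yield = -Soil - 2  [with Soil=-5]  = 3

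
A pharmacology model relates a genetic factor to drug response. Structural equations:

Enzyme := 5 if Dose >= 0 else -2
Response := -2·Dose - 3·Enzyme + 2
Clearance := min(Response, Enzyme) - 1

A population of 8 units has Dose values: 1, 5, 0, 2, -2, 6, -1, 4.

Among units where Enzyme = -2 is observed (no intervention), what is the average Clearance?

-3

Conditioning on Enzyme=-2 selects the 2 unit(s) with Dose ∈ {-2, -1}. Their Clearance values: -3, -3. Mean = -3.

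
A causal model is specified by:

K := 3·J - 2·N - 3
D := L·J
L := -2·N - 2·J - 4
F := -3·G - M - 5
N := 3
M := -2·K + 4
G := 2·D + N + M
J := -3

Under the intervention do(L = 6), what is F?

The intervention breaks the incoming arrows to L: L := -2·N - 2·J - 4 no longer applies, and L = 6.
K = 3·J - 2·N - 3  [with J=-3, N=3]  = -18
M = -2·K + 4  [with K=-18]  = 40
D = L·J  [with L=6, J=-3]  = -18
G = 2·D + N + M  [with D=-18, N=3, M=40]  = 7
F = -3·G - M - 5  [with G=7, M=40]  = -66

-66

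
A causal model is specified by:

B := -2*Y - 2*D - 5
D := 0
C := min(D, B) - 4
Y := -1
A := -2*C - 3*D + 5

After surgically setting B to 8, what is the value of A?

13

do(B=8) replaces the equation B := -2*Y - 2*D - 5 with the constant B = 8.
C = min(D, B) - 4  [with D=0, B=8]  = -4
A = -2*C - 3*D + 5  [with C=-4, D=0]  = 13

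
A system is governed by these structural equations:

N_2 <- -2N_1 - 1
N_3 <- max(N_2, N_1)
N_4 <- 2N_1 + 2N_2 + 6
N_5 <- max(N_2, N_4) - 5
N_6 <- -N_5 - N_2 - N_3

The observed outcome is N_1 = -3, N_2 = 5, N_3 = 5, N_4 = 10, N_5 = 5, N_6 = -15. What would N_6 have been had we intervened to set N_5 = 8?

-18

The intervention breaks the incoming arrows to N_5: N_5 <- max(N_2, N_4) - 5 no longer applies, and N_5 = 8.
N_2 = -2N_1 - 1  [with N_1=-3]  = 5
N_3 = max(N_2, N_1)  [with N_2=5, N_1=-3]  = 5
N_6 = -N_5 - N_2 - N_3  [with N_5=8, N_2=5, N_3=5]  = -18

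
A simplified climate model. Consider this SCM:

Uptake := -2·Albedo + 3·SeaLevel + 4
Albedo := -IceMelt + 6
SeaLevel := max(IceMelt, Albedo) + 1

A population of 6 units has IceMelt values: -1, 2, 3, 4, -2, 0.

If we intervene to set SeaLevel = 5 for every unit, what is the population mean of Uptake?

9

Under do(SeaLevel=5), SeaLevel's equation is replaced by SeaLevel=5 for every unit. Per-unit Uptake: 5, 11, 13, 15, 3, 7. Mean = 9.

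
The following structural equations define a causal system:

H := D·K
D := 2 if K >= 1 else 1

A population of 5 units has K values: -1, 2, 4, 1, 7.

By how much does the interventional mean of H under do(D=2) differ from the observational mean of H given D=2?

Under do(D=2), D's equation is replaced by D=2 for every unit. Per-unit H: -2, 4, 8, 2, 14. Mean = 5.2.
Conditioning on D=2 selects the 4 unit(s) with K ∈ {2, 4, 1, 7}. Their H values: 4, 8, 2, 14. Mean = 7.
Difference = 5.2 − 7 = -1.8.

-1.8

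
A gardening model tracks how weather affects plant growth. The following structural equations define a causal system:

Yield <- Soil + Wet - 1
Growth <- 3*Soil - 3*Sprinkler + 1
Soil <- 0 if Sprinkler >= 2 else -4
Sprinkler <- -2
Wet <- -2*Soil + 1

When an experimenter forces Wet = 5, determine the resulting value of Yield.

do(Wet=5) replaces the equation Wet <- -2*Soil + 1 with the constant Wet = 5.
Soil = 0 if Sprinkler >= 2 else -4  [with Sprinkler=-2]  = -4
Yield = Soil + Wet - 1  [with Soil=-4, Wet=5]  = 0

0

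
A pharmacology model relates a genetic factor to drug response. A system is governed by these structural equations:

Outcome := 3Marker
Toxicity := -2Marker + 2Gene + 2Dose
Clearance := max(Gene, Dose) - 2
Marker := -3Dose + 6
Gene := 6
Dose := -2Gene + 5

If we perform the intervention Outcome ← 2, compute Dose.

do(Outcome=2) replaces the equation Outcome := 3Marker with the constant Outcome = 2.
Dose is not downstream of the intervention, so its value is determined by the original equations.
Dose = -2Gene + 5  [with Gene=6]  = -7

-7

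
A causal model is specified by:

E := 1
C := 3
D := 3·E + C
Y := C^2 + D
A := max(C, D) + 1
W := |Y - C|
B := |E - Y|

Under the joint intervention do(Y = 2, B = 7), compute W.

The joint intervention fixes Y = 2, B = 7, removing each variable's own equation.
W = |Y - C|  [with Y=2, C=3]  = 1

1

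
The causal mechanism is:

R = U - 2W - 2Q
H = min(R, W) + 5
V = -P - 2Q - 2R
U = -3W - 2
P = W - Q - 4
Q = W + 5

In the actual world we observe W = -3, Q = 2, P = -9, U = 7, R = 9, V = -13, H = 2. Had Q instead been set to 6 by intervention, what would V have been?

Under do(Q=6), the mechanism Q = W + 5 is discarded; Q is fixed at 6.
P = W - Q - 4  [with W=-3, Q=6]  = -13
U = -3W - 2  [with W=-3]  = 7
R = U - 2W - 2Q  [with U=7, W=-3, Q=6]  = 1
V = -P - 2Q - 2R  [with P=-13, Q=6, R=1]  = -1

-1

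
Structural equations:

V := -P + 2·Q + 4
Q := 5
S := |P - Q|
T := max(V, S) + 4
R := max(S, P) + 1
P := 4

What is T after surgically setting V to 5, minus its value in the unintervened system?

-5

The intervention breaks the incoming arrows to V: V := -P + 2·Q + 4 no longer applies, and V = 5.
S = |P - Q|  [with P=4, Q=5]  = 1
T = max(V, S) + 4  [with V=5, S=1]  = 9
Without intervention: S = |P - Q|  [with P=4, Q=5]  = 1; V = -P + 2·Q + 4  [with P=4, Q=5]  = 10; T = max(V, S) + 4  [with V=10, S=1]  = 14.
Change = 9 − 14 = -5.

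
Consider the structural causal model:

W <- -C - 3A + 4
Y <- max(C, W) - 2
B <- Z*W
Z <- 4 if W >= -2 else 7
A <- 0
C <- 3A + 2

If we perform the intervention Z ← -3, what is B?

-6

Intervening sets Z = -3 and removes its equation (Z <- 4 if W >= -2 else 7).
C = 3A + 2  [with A=0]  = 2
W = -C - 3A + 4  [with C=2, A=0]  = 2
B = Z*W  [with Z=-3, W=2]  = -6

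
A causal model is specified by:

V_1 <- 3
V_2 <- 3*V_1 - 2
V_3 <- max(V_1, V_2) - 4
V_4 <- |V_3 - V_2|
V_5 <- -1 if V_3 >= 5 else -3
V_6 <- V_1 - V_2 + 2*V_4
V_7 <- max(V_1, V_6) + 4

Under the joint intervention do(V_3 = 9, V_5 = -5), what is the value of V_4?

The joint intervention fixes V_3 = 9, V_5 = -5, removing each variable's own equation.
V_2 = 3*V_1 - 2  [with V_1=3]  = 7
V_4 = |V_3 - V_2|  [with V_3=9, V_2=7]  = 2

2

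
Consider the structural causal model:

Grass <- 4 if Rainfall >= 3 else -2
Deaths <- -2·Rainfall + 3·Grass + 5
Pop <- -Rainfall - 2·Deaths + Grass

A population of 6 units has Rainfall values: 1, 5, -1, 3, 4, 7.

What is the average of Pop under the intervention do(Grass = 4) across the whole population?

-20.5

Under do(Grass=4), Grass's equation is replaced by Grass=4 for every unit. Per-unit Pop: -27, -15, -33, -21, -18, -9. Mean = -20.5.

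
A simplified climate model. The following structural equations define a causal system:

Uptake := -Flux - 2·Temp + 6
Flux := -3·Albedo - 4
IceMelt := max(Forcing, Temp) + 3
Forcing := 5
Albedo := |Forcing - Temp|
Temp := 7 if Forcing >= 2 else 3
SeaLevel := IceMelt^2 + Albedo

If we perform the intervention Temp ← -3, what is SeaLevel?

do(Temp=-3) replaces the equation Temp := 7 if Forcing >= 2 else 3 with the constant Temp = -3.
IceMelt = max(Forcing, Temp) + 3  [with Forcing=5, Temp=-3]  = 8
Albedo = |Forcing - Temp|  [with Forcing=5, Temp=-3]  = 8
SeaLevel = IceMelt^2 + Albedo  [with IceMelt=8, Albedo=8]  = 72

72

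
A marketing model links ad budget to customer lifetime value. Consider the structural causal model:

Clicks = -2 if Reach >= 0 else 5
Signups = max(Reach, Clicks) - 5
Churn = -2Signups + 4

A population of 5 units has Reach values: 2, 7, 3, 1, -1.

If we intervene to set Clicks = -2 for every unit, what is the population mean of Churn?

9.2

Every unit gets Clicks=-2 under the intervention. Churn values become 10, 0, 8, 12, 16; E[Churn|do(Clicks=-2)] = 9.2.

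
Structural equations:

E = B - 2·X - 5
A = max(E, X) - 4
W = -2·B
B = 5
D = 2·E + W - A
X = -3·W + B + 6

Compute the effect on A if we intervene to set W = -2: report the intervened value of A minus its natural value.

-24

do(W=-2) replaces the equation W = -2·B with the constant W = -2.
X = -3·W + B + 6  [with W=-2, B=5]  = 17
E = B - 2·X - 5  [with B=5, X=17]  = -34
A = max(E, X) - 4  [with E=-34, X=17]  = 13
Without intervention: W = -2·B  [with B=5]  = -10; X = -3·W + B + 6  [with W=-10, B=5]  = 41; E = B - 2·X - 5  [with B=5, X=41]  = -82; A = max(E, X) - 4  [with E=-82, X=41]  = 37.
Change = 13 − 37 = -24.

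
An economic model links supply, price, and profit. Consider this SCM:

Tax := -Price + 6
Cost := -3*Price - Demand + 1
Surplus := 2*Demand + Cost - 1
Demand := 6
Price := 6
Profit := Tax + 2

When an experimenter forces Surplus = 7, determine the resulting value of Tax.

do(Surplus=7) replaces the equation Surplus := 2*Demand + Cost - 1 with the constant Surplus = 7.
No directed path runs from Surplus to Tax, so Tax keeps its natural value.
Tax = -Price + 6  [with Price=6]  = 0

0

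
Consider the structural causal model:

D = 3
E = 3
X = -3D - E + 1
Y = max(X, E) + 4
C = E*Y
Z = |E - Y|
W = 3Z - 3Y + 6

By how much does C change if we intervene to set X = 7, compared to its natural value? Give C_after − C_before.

12

do(X=7) replaces the equation X = -3D - E + 1 with the constant X = 7.
Y = max(X, E) + 4  [with X=7, E=3]  = 11
C = E*Y  [with E=3, Y=11]  = 33
Without intervention: X = -3D - E + 1  [with D=3, E=3]  = -11; Y = max(X, E) + 4  [with X=-11, E=3]  = 7; C = E*Y  [with E=3, Y=7]  = 21.
Change = 33 − 21 = 12.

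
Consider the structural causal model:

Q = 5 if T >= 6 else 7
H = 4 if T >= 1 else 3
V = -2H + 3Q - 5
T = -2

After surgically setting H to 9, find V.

-2

Under do(H=9), the mechanism H = 4 if T >= 1 else 3 is discarded; H is fixed at 9.
Q = 5 if T >= 6 else 7  [with T=-2]  = 7
V = -2H + 3Q - 5  [with H=9, Q=7]  = -2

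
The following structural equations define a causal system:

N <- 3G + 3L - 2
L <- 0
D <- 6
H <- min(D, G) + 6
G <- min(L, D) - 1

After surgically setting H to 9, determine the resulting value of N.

The intervention breaks the incoming arrows to H: H <- min(D, G) + 6 no longer applies, and H = 9.
Since N is not a descendant of the intervened variable, it is unaffected.
G = min(L, D) - 1  [with L=0, D=6]  = -1
N = 3G + 3L - 2  [with G=-1, L=0]  = -5

-5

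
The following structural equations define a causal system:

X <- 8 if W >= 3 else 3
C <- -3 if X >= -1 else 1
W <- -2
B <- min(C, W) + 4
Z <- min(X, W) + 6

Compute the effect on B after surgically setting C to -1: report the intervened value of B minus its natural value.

1

Intervening sets C = -1 and removes its equation (C <- -3 if X >= -1 else 1).
B = min(C, W) + 4  [with C=-1, W=-2]  = 2
Without intervention: X = 8 if W >= 3 else 3  [with W=-2]  = 3; C = -3 if X >= -1 else 1  [with X=3]  = -3; B = min(C, W) + 4  [with C=-3, W=-2]  = 1.
Change = 2 − 1 = 1.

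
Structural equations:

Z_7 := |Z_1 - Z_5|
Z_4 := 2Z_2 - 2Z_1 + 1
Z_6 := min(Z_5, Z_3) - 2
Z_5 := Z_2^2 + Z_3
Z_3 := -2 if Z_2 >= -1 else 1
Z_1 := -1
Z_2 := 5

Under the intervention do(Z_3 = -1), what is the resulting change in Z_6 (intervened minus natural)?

1

The intervention breaks the incoming arrows to Z_3: Z_3 := -2 if Z_2 >= -1 else 1 no longer applies, and Z_3 = -1.
Z_5 = Z_2^2 + Z_3  [with Z_2=5, Z_3=-1]  = 24
Z_6 = min(Z_5, Z_3) - 2  [with Z_5=24, Z_3=-1]  = -3
Without intervention: Z_3 = -2 if Z_2 >= -1 else 1  [with Z_2=5]  = -2; Z_5 = Z_2^2 + Z_3  [with Z_2=5, Z_3=-2]  = 23; Z_6 = min(Z_5, Z_3) - 2  [with Z_5=23, Z_3=-2]  = -4.
Change = -3 − (-4) = 1.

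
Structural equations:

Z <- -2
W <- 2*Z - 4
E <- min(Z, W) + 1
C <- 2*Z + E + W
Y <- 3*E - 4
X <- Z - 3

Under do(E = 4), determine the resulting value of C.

The intervention breaks the incoming arrows to E: E <- min(Z, W) + 1 no longer applies, and E = 4.
W = 2*Z - 4  [with Z=-2]  = -8
C = 2*Z + E + W  [with Z=-2, E=4, W=-8]  = -8

-8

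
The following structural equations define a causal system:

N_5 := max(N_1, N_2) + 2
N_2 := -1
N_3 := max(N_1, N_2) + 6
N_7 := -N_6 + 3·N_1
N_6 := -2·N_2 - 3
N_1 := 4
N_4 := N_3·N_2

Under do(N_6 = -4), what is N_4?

-10

do(N_6=-4) replaces the equation N_6 := -2·N_2 - 3 with the constant N_6 = -4.
No directed path runs from N_6 to N_4, so N_4 keeps its natural value.
N_3 = max(N_1, N_2) + 6  [with N_1=4, N_2=-1]  = 10
N_4 = N_3·N_2  [with N_3=10, N_2=-1]  = -10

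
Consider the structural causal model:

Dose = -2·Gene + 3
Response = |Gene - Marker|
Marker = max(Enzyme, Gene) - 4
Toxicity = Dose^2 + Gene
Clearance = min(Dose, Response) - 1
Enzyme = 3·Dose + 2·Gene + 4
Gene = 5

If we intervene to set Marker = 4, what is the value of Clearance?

The intervention breaks the incoming arrows to Marker: Marker = max(Enzyme, Gene) - 4 no longer applies, and Marker = 4.
Dose = -2·Gene + 3  [with Gene=5]  = -7
Response = |Gene - Marker|  [with Gene=5, Marker=4]  = 1
Clearance = min(Dose, Response) - 1  [with Dose=-7, Response=1]  = -8

-8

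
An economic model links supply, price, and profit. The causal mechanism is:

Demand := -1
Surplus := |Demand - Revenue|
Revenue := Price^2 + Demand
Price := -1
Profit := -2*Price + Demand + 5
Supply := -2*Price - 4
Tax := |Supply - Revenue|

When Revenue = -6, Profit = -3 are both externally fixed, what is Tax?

Setting Revenue = -6, Profit = -3 by intervention discards those variables' equations.
Supply = -2*Price - 4  [with Price=-1]  = -2
Tax = |Supply - Revenue|  [with Supply=-2, Revenue=-6]  = 4

4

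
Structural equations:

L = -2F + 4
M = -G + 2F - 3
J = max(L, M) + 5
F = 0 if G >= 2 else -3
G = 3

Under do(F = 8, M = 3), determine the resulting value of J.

Setting F = 8, M = 3 by intervention discards those variables' equations.
L = -2F + 4  [with F=8]  = -12
J = max(L, M) + 5  [with L=-12, M=3]  = 8

8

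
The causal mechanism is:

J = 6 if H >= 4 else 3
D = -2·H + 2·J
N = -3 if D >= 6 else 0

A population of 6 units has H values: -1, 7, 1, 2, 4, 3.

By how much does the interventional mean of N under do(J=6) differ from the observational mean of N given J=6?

-2

The intervention sets J=6 in all 6 units regardless of H. Recomputing N per unit gives -3, 0, -3, -3, 0, -3; average -2.
Observing J=6 restricts to units where J's equation naturally yields 6: H ∈ {7, 4}. In that subpopulation N = 0, 0, mean 0.
Difference = -2 − 0 = -2.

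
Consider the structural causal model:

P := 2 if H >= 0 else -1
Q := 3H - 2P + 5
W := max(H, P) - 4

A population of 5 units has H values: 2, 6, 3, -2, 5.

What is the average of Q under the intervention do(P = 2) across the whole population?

9.4

Every unit gets P=2 under the intervention. Q values become 7, 19, 10, -5, 16; E[Q|do(P=2)] = 9.4.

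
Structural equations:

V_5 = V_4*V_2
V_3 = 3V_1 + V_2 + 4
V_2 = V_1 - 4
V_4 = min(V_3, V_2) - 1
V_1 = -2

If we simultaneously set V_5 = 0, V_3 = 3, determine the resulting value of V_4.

Under do(V_5 = 0, V_3 = 3), each intervened variable's structural equation is replaced by its fixed value.
V_2 = V_1 - 4  [with V_1=-2]  = -6
V_4 = min(V_3, V_2) - 1  [with V_3=3, V_2=-6]  = -7

-7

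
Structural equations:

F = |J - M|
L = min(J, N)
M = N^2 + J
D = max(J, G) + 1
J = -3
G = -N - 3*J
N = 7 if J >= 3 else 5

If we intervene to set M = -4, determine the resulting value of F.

Under do(M=-4), the mechanism M = N^2 + J is discarded; M is fixed at -4.
F = |J - M|  [with J=-3, M=-4]  = 1

1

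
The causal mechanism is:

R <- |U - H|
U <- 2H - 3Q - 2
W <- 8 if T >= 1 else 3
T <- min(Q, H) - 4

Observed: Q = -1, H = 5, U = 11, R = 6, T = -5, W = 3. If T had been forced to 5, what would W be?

8

The intervention breaks the incoming arrows to T: T <- min(Q, H) - 4 no longer applies, and T = 5.
W = 8 if T >= 1 else 3  [with T=5]  = 8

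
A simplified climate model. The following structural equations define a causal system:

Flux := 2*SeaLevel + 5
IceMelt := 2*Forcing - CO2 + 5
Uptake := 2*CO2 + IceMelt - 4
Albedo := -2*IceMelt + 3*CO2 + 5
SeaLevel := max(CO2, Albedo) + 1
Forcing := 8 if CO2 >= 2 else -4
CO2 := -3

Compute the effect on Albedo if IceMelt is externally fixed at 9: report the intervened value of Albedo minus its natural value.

-18

The intervention breaks the incoming arrows to IceMelt: IceMelt := 2*Forcing - CO2 + 5 no longer applies, and IceMelt = 9.
Albedo = -2*IceMelt + 3*CO2 + 5  [with IceMelt=9, CO2=-3]  = -22
Without intervention: Forcing = 8 if CO2 >= 2 else -4  [with CO2=-3]  = -4; IceMelt = 2*Forcing - CO2 + 5  [with Forcing=-4, CO2=-3]  = 0; Albedo = -2*IceMelt + 3*CO2 + 5  [with IceMelt=0, CO2=-3]  = -4.
Change = -22 − (-4) = -18.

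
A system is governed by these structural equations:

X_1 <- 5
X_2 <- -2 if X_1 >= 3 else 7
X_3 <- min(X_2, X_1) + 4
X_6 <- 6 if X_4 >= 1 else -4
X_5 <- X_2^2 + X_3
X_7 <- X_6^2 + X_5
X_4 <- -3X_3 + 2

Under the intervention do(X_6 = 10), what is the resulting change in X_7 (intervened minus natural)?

Intervening sets X_6 = 10 and removes its equation (X_6 <- 6 if X_4 >= 1 else -4).
X_2 = -2 if X_1 >= 3 else 7  [with X_1=5]  = -2
X_3 = min(X_2, X_1) + 4  [with X_2=-2, X_1=5]  = 2
X_5 = X_2^2 + X_3  [with X_2=-2, X_3=2]  = 6
X_7 = X_6^2 + X_5  [with X_6=10, X_5=6]  = 106
Without intervention: X_2 = -2 if X_1 >= 3 else 7  [with X_1=5]  = -2; X_3 = min(X_2, X_1) + 4  [with X_2=-2, X_1=5]  = 2; X_4 = -3X_3 + 2  [with X_3=2]  = -4; X_5 = X_2^2 + X_3  [with X_2=-2, X_3=2]  = 6; X_6 = 6 if X_4 >= 1 else -4  [with X_4=-4]  = -4; X_7 = X_6^2 + X_5  [with X_6=-4, X_5=6]  = 22.
Change = 106 − 22 = 84.

84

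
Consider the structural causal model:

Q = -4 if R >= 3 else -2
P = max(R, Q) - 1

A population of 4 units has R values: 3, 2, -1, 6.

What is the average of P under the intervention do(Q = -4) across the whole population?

The intervention sets Q=-4 in all 4 units regardless of R. Recomputing P per unit gives 2, 1, -2, 5; average 1.5.

1.5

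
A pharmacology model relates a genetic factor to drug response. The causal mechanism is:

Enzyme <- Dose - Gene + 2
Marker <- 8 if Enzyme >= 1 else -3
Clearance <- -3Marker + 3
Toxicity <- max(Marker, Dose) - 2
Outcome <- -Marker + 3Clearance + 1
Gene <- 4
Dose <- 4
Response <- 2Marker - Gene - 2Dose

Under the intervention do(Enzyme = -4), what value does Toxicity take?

2

The intervention breaks the incoming arrows to Enzyme: Enzyme <- Dose - Gene + 2 no longer applies, and Enzyme = -4.
Marker = 8 if Enzyme >= 1 else -3  [with Enzyme=-4]  = -3
Toxicity = max(Marker, Dose) - 2  [with Marker=-3, Dose=4]  = 2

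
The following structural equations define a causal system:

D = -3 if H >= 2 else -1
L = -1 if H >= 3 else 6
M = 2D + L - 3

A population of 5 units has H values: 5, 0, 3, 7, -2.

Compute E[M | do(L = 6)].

-1.4

The intervention sets L=6 in all 5 units regardless of H. Recomputing M per unit gives -3, 1, -3, -3, 1; average -1.4.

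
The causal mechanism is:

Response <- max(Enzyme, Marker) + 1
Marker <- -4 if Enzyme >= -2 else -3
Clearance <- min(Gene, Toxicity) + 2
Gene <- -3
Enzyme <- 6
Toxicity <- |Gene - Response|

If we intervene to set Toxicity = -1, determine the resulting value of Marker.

-4

do(Toxicity=-1) replaces the equation Toxicity <- |Gene - Response| with the constant Toxicity = -1.
Marker is not downstream of the intervention, so its value is determined by the original equations.
Marker = -4 if Enzyme >= -2 else -3  [with Enzyme=6]  = -4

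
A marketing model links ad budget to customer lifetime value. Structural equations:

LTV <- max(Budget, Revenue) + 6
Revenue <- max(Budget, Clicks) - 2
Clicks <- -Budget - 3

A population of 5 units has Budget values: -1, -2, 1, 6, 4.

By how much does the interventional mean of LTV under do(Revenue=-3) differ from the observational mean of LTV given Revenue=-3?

3.1

The intervention sets Revenue=-3 in all 5 units regardless of Budget. Recomputing LTV per unit gives 5, 4, 7, 12, 10; average 7.6.
E[LTV|Revenue=-3] averages over only the 2 units with Revenue=-3 (Budget = -1, -2): LTV = 5, 4, mean 4.5.
Difference = 7.6 − 4.5 = 3.1.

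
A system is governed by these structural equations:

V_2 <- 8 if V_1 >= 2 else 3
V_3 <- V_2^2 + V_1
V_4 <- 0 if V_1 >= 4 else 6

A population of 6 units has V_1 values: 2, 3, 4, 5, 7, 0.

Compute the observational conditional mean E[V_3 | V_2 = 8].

68.2

Conditioning on V_2=8 selects the 5 unit(s) with V_1 ∈ {2, 3, 4, 5, 7}. Their V_3 values: 66, 67, 68, 69, 71. Mean = 68.2.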